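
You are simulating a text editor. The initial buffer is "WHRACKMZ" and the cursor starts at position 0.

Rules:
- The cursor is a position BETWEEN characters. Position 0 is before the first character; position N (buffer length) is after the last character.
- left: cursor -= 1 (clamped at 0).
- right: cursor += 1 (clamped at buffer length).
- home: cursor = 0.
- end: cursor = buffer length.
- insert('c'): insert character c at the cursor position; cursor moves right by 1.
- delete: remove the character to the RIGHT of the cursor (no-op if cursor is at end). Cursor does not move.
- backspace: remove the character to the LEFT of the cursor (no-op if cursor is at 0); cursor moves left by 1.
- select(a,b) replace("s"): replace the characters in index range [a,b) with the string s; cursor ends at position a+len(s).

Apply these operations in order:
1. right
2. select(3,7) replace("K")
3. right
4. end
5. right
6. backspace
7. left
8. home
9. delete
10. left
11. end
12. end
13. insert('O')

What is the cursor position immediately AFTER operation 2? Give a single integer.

Answer: 4

Derivation:
After op 1 (right): buf='WHRACKMZ' cursor=1
After op 2 (select(3,7) replace("K")): buf='WHRKZ' cursor=4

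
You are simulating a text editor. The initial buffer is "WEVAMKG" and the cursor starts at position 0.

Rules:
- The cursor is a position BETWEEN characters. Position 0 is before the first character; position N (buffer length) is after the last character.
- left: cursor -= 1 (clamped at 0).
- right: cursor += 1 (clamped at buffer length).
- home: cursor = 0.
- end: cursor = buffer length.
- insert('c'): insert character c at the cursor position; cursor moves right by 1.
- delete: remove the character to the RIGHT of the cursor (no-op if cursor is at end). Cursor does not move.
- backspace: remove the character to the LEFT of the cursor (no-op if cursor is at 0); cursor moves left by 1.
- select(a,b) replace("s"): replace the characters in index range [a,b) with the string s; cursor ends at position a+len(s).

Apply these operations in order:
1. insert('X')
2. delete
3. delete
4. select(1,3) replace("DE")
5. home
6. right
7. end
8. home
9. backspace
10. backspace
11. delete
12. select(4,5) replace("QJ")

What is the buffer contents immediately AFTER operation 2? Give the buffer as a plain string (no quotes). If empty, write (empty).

After op 1 (insert('X')): buf='XWEVAMKG' cursor=1
After op 2 (delete): buf='XEVAMKG' cursor=1

Answer: XEVAMKG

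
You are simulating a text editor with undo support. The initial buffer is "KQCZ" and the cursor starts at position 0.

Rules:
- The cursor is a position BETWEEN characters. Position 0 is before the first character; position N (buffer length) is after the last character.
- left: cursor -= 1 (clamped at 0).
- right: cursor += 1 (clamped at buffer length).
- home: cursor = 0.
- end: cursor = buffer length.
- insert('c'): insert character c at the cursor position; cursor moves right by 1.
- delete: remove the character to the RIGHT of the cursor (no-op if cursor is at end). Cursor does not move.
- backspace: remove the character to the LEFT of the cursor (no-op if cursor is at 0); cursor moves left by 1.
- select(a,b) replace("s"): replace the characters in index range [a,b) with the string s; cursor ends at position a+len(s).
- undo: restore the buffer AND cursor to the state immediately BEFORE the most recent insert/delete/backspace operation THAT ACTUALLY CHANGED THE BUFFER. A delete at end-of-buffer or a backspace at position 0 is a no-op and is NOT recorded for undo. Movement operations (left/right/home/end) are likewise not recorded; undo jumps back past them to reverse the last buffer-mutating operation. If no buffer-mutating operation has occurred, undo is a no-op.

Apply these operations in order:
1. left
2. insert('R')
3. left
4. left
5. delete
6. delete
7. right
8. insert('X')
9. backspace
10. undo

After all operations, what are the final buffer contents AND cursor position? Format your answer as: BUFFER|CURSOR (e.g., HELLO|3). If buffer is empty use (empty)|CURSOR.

After op 1 (left): buf='KQCZ' cursor=0
After op 2 (insert('R')): buf='RKQCZ' cursor=1
After op 3 (left): buf='RKQCZ' cursor=0
After op 4 (left): buf='RKQCZ' cursor=0
After op 5 (delete): buf='KQCZ' cursor=0
After op 6 (delete): buf='QCZ' cursor=0
After op 7 (right): buf='QCZ' cursor=1
After op 8 (insert('X')): buf='QXCZ' cursor=2
After op 9 (backspace): buf='QCZ' cursor=1
After op 10 (undo): buf='QXCZ' cursor=2

Answer: QXCZ|2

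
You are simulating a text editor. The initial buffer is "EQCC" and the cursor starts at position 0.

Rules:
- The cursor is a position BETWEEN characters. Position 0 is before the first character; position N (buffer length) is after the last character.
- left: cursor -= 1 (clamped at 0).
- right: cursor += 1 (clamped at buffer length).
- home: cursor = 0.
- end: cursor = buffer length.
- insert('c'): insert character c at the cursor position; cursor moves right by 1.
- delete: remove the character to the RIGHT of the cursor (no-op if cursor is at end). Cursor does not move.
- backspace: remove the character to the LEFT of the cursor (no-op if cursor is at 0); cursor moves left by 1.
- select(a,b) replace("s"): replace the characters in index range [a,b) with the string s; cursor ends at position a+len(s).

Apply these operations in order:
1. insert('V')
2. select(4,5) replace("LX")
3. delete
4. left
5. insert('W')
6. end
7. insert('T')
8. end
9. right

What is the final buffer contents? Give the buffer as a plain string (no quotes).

After op 1 (insert('V')): buf='VEQCC' cursor=1
After op 2 (select(4,5) replace("LX")): buf='VEQCLX' cursor=6
After op 3 (delete): buf='VEQCLX' cursor=6
After op 4 (left): buf='VEQCLX' cursor=5
After op 5 (insert('W')): buf='VEQCLWX' cursor=6
After op 6 (end): buf='VEQCLWX' cursor=7
After op 7 (insert('T')): buf='VEQCLWXT' cursor=8
After op 8 (end): buf='VEQCLWXT' cursor=8
After op 9 (right): buf='VEQCLWXT' cursor=8

Answer: VEQCLWXT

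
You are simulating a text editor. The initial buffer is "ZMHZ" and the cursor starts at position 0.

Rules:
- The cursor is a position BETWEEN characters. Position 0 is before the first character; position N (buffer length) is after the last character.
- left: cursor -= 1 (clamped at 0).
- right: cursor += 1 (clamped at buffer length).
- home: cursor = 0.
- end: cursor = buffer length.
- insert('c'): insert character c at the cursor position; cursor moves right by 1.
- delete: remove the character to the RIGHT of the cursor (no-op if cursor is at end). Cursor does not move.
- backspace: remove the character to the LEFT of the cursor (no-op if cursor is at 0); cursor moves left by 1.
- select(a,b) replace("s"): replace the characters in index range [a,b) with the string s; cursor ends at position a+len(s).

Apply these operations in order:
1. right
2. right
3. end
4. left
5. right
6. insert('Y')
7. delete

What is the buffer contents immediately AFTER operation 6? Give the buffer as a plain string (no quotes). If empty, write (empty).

Answer: ZMHZY

Derivation:
After op 1 (right): buf='ZMHZ' cursor=1
After op 2 (right): buf='ZMHZ' cursor=2
After op 3 (end): buf='ZMHZ' cursor=4
After op 4 (left): buf='ZMHZ' cursor=3
After op 5 (right): buf='ZMHZ' cursor=4
After op 6 (insert('Y')): buf='ZMHZY' cursor=5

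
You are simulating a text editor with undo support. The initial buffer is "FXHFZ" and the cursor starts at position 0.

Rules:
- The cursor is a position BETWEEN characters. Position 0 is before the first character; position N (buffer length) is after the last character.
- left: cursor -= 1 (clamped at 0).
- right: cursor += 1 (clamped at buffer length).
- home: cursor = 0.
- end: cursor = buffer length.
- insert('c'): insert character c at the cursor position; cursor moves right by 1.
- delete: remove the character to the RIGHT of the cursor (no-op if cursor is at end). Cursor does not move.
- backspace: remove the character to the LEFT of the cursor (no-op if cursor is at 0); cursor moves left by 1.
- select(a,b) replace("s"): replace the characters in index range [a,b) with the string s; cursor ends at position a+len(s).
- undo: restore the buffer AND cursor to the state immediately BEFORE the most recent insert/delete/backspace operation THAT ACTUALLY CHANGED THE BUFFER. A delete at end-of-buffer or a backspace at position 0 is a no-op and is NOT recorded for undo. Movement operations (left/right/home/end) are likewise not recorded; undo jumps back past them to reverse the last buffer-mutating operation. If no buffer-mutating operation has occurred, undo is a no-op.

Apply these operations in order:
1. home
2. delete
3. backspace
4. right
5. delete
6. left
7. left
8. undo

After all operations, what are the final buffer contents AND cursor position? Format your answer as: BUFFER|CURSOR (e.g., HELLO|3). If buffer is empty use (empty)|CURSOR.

Answer: XHFZ|1

Derivation:
After op 1 (home): buf='FXHFZ' cursor=0
After op 2 (delete): buf='XHFZ' cursor=0
After op 3 (backspace): buf='XHFZ' cursor=0
After op 4 (right): buf='XHFZ' cursor=1
After op 5 (delete): buf='XFZ' cursor=1
After op 6 (left): buf='XFZ' cursor=0
After op 7 (left): buf='XFZ' cursor=0
After op 8 (undo): buf='XHFZ' cursor=1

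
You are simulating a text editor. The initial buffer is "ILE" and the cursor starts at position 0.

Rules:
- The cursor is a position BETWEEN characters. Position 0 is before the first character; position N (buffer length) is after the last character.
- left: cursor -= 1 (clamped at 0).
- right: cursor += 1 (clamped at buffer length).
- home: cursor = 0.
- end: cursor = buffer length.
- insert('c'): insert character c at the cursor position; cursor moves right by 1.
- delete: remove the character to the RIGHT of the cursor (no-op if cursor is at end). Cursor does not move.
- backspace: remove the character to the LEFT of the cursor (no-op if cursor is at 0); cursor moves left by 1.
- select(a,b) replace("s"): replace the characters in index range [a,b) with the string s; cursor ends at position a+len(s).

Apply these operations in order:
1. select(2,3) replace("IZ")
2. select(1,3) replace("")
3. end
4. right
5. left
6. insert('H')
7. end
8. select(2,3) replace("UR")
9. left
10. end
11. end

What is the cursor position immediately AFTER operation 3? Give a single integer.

Answer: 2

Derivation:
After op 1 (select(2,3) replace("IZ")): buf='ILIZ' cursor=4
After op 2 (select(1,3) replace("")): buf='IZ' cursor=1
After op 3 (end): buf='IZ' cursor=2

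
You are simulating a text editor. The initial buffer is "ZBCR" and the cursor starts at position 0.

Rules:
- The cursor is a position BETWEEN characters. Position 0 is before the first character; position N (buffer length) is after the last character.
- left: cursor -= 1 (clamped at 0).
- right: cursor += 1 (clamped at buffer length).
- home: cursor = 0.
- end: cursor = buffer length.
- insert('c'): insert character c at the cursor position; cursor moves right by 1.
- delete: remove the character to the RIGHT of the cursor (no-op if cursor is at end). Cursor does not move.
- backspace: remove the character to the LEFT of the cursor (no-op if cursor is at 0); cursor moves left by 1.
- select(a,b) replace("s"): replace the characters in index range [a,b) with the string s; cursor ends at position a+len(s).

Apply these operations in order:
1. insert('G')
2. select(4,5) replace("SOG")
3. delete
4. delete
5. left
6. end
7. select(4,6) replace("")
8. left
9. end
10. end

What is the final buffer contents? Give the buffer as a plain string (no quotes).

After op 1 (insert('G')): buf='GZBCR' cursor=1
After op 2 (select(4,5) replace("SOG")): buf='GZBCSOG' cursor=7
After op 3 (delete): buf='GZBCSOG' cursor=7
After op 4 (delete): buf='GZBCSOG' cursor=7
After op 5 (left): buf='GZBCSOG' cursor=6
After op 6 (end): buf='GZBCSOG' cursor=7
After op 7 (select(4,6) replace("")): buf='GZBCG' cursor=4
After op 8 (left): buf='GZBCG' cursor=3
After op 9 (end): buf='GZBCG' cursor=5
After op 10 (end): buf='GZBCG' cursor=5

Answer: GZBCG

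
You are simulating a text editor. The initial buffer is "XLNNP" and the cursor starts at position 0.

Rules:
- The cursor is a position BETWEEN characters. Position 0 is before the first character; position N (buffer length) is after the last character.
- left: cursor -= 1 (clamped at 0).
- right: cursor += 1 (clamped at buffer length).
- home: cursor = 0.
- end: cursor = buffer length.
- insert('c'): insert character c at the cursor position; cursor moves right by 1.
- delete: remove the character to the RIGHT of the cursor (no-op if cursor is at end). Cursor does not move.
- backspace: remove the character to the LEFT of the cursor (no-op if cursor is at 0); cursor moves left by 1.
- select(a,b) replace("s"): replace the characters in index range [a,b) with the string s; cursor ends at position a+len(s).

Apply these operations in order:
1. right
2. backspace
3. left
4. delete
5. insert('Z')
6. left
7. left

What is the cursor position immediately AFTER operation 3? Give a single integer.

After op 1 (right): buf='XLNNP' cursor=1
After op 2 (backspace): buf='LNNP' cursor=0
After op 3 (left): buf='LNNP' cursor=0

Answer: 0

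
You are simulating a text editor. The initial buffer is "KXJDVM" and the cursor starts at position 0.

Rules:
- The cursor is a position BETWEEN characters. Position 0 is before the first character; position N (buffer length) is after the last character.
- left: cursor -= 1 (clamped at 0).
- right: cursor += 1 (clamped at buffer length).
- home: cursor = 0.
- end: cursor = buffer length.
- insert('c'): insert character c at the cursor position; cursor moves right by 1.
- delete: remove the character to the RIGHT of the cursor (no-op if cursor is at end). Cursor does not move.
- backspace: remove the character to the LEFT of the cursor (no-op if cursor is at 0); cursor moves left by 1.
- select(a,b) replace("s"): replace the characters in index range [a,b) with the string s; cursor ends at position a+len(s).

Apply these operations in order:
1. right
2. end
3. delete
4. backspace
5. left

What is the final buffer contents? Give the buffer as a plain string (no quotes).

After op 1 (right): buf='KXJDVM' cursor=1
After op 2 (end): buf='KXJDVM' cursor=6
After op 3 (delete): buf='KXJDVM' cursor=6
After op 4 (backspace): buf='KXJDV' cursor=5
After op 5 (left): buf='KXJDV' cursor=4

Answer: KXJDV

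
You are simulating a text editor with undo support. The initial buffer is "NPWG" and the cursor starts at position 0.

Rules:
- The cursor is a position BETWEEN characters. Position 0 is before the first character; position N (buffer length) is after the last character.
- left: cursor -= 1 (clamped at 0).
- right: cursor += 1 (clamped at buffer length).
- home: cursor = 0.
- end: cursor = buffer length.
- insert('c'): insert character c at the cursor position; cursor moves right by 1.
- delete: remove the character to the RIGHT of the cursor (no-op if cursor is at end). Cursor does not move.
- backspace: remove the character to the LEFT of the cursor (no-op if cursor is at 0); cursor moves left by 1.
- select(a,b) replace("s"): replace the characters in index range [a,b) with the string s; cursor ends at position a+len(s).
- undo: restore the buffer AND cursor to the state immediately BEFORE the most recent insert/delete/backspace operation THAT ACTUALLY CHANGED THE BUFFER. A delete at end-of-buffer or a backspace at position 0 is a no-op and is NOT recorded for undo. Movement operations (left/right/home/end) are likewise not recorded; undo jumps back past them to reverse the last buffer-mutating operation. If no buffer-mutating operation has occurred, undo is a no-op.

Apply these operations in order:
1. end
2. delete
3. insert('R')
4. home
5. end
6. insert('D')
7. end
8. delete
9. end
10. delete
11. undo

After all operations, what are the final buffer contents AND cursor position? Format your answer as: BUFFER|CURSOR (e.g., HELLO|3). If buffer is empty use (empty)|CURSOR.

Answer: NPWGR|5

Derivation:
After op 1 (end): buf='NPWG' cursor=4
After op 2 (delete): buf='NPWG' cursor=4
After op 3 (insert('R')): buf='NPWGR' cursor=5
After op 4 (home): buf='NPWGR' cursor=0
After op 5 (end): buf='NPWGR' cursor=5
After op 6 (insert('D')): buf='NPWGRD' cursor=6
After op 7 (end): buf='NPWGRD' cursor=6
After op 8 (delete): buf='NPWGRD' cursor=6
After op 9 (end): buf='NPWGRD' cursor=6
After op 10 (delete): buf='NPWGRD' cursor=6
After op 11 (undo): buf='NPWGR' cursor=5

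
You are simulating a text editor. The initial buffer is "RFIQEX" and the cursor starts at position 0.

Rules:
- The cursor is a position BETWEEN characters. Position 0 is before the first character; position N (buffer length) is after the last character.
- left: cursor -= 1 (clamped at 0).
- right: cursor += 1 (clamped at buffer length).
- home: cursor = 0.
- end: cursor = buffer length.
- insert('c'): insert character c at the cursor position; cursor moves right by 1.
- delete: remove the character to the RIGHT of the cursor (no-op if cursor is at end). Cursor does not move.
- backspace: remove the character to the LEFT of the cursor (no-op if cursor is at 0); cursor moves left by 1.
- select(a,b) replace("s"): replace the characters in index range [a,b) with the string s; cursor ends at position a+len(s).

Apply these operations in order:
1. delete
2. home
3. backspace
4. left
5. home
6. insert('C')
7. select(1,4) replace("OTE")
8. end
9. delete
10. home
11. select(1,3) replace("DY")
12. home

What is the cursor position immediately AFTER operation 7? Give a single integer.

Answer: 4

Derivation:
After op 1 (delete): buf='FIQEX' cursor=0
After op 2 (home): buf='FIQEX' cursor=0
After op 3 (backspace): buf='FIQEX' cursor=0
After op 4 (left): buf='FIQEX' cursor=0
After op 5 (home): buf='FIQEX' cursor=0
After op 6 (insert('C')): buf='CFIQEX' cursor=1
After op 7 (select(1,4) replace("OTE")): buf='COTEEX' cursor=4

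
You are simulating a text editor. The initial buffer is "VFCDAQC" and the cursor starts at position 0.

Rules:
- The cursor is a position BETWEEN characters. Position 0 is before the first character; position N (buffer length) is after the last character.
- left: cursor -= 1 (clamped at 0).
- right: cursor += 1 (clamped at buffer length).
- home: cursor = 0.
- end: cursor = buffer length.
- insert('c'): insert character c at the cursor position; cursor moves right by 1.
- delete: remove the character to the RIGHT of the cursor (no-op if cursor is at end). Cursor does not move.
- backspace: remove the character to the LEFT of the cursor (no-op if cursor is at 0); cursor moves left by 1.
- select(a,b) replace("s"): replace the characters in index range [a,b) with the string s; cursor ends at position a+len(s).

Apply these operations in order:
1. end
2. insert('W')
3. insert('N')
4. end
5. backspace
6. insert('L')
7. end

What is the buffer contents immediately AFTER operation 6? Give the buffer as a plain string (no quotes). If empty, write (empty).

Answer: VFCDAQCWL

Derivation:
After op 1 (end): buf='VFCDAQC' cursor=7
After op 2 (insert('W')): buf='VFCDAQCW' cursor=8
After op 3 (insert('N')): buf='VFCDAQCWN' cursor=9
After op 4 (end): buf='VFCDAQCWN' cursor=9
After op 5 (backspace): buf='VFCDAQCW' cursor=8
After op 6 (insert('L')): buf='VFCDAQCWL' cursor=9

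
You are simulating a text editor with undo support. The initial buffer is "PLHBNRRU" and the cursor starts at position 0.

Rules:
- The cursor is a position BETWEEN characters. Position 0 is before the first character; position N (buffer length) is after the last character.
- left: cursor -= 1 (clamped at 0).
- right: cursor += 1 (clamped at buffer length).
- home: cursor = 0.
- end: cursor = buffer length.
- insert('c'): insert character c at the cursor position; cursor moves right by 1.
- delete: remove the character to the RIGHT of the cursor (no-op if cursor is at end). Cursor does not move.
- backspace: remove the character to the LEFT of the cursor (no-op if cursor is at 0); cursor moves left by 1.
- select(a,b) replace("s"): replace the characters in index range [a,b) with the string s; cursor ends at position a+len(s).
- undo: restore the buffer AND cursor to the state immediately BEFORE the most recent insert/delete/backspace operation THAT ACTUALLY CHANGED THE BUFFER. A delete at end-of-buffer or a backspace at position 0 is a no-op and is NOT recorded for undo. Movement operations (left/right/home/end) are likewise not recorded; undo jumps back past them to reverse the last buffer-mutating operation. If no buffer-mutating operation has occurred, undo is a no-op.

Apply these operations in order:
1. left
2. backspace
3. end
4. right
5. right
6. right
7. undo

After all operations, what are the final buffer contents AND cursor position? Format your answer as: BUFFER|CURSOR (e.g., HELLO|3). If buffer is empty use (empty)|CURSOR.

Answer: PLHBNRRU|8

Derivation:
After op 1 (left): buf='PLHBNRRU' cursor=0
After op 2 (backspace): buf='PLHBNRRU' cursor=0
After op 3 (end): buf='PLHBNRRU' cursor=8
After op 4 (right): buf='PLHBNRRU' cursor=8
After op 5 (right): buf='PLHBNRRU' cursor=8
After op 6 (right): buf='PLHBNRRU' cursor=8
After op 7 (undo): buf='PLHBNRRU' cursor=8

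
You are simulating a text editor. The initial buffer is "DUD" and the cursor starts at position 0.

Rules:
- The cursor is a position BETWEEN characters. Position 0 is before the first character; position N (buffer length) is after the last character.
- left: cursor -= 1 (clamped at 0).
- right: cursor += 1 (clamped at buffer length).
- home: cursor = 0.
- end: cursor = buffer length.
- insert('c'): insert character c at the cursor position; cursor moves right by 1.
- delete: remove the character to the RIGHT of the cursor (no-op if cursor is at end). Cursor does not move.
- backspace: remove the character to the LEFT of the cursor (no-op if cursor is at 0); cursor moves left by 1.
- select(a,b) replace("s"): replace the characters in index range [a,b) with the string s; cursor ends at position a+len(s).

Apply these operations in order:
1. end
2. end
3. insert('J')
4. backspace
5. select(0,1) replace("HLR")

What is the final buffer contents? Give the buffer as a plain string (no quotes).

Answer: HLRUD

Derivation:
After op 1 (end): buf='DUD' cursor=3
After op 2 (end): buf='DUD' cursor=3
After op 3 (insert('J')): buf='DUDJ' cursor=4
After op 4 (backspace): buf='DUD' cursor=3
After op 5 (select(0,1) replace("HLR")): buf='HLRUD' cursor=3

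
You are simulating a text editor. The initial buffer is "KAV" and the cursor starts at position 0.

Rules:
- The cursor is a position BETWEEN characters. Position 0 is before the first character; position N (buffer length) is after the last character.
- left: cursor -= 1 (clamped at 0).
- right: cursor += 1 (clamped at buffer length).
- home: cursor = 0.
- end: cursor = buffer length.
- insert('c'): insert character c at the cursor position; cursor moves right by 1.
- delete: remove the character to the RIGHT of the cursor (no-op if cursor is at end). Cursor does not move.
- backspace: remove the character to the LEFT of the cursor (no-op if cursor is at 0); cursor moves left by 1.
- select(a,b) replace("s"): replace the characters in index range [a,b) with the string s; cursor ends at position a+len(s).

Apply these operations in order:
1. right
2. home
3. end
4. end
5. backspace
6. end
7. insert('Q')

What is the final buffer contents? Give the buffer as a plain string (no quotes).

Answer: KAQ

Derivation:
After op 1 (right): buf='KAV' cursor=1
After op 2 (home): buf='KAV' cursor=0
After op 3 (end): buf='KAV' cursor=3
After op 4 (end): buf='KAV' cursor=3
After op 5 (backspace): buf='KA' cursor=2
After op 6 (end): buf='KA' cursor=2
After op 7 (insert('Q')): buf='KAQ' cursor=3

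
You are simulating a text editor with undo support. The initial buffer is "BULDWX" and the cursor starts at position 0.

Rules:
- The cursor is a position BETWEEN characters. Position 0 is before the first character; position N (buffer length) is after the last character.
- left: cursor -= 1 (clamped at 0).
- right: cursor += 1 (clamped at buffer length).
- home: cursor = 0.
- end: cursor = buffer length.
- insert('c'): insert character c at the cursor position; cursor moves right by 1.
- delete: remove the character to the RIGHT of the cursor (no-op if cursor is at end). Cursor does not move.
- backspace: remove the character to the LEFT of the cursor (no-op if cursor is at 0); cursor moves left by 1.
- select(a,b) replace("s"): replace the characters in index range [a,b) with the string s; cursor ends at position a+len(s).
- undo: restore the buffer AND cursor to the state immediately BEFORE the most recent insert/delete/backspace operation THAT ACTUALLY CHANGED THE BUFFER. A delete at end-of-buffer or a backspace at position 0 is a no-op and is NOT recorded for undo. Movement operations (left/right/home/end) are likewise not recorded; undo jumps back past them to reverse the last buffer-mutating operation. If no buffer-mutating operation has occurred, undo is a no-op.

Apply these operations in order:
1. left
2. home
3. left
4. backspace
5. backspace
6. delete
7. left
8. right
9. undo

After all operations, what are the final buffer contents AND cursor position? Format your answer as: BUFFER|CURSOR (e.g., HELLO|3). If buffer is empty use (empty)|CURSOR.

Answer: BULDWX|0

Derivation:
After op 1 (left): buf='BULDWX' cursor=0
After op 2 (home): buf='BULDWX' cursor=0
After op 3 (left): buf='BULDWX' cursor=0
After op 4 (backspace): buf='BULDWX' cursor=0
After op 5 (backspace): buf='BULDWX' cursor=0
After op 6 (delete): buf='ULDWX' cursor=0
After op 7 (left): buf='ULDWX' cursor=0
After op 8 (right): buf='ULDWX' cursor=1
After op 9 (undo): buf='BULDWX' cursor=0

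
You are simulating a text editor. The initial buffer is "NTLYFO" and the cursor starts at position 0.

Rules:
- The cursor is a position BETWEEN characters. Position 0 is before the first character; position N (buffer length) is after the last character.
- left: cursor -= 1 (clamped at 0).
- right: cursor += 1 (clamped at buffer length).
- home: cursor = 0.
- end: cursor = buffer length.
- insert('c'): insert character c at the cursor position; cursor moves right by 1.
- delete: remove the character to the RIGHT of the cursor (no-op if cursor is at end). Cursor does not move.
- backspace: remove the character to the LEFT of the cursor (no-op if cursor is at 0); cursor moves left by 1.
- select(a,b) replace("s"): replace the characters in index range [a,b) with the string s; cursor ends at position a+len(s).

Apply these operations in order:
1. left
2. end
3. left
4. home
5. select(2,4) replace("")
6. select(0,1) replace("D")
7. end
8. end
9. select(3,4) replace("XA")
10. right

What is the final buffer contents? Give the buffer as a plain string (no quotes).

After op 1 (left): buf='NTLYFO' cursor=0
After op 2 (end): buf='NTLYFO' cursor=6
After op 3 (left): buf='NTLYFO' cursor=5
After op 4 (home): buf='NTLYFO' cursor=0
After op 5 (select(2,4) replace("")): buf='NTFO' cursor=2
After op 6 (select(0,1) replace("D")): buf='DTFO' cursor=1
After op 7 (end): buf='DTFO' cursor=4
After op 8 (end): buf='DTFO' cursor=4
After op 9 (select(3,4) replace("XA")): buf='DTFXA' cursor=5
After op 10 (right): buf='DTFXA' cursor=5

Answer: DTFXA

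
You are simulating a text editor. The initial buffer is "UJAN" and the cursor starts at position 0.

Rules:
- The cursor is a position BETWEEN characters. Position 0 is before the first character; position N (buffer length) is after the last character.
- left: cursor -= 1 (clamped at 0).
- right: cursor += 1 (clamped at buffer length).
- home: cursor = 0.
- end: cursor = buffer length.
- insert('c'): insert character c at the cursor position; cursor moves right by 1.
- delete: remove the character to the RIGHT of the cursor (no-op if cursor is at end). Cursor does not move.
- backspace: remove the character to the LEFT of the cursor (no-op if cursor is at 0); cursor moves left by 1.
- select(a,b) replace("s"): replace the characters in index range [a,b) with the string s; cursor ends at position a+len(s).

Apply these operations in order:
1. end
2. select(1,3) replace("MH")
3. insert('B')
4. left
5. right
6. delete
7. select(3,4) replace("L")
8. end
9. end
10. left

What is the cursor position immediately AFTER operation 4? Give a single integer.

After op 1 (end): buf='UJAN' cursor=4
After op 2 (select(1,3) replace("MH")): buf='UMHN' cursor=3
After op 3 (insert('B')): buf='UMHBN' cursor=4
After op 4 (left): buf='UMHBN' cursor=3

Answer: 3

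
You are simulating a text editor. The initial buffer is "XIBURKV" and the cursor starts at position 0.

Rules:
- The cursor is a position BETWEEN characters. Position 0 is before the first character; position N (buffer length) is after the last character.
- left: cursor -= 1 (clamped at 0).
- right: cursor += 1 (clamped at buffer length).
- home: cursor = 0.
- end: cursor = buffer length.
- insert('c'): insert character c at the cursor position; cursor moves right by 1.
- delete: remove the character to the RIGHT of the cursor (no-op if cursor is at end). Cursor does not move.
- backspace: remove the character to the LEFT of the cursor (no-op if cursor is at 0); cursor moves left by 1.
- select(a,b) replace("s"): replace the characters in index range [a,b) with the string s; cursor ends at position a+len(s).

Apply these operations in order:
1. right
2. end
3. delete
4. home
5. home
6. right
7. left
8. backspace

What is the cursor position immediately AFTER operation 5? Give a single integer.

After op 1 (right): buf='XIBURKV' cursor=1
After op 2 (end): buf='XIBURKV' cursor=7
After op 3 (delete): buf='XIBURKV' cursor=7
After op 4 (home): buf='XIBURKV' cursor=0
After op 5 (home): buf='XIBURKV' cursor=0

Answer: 0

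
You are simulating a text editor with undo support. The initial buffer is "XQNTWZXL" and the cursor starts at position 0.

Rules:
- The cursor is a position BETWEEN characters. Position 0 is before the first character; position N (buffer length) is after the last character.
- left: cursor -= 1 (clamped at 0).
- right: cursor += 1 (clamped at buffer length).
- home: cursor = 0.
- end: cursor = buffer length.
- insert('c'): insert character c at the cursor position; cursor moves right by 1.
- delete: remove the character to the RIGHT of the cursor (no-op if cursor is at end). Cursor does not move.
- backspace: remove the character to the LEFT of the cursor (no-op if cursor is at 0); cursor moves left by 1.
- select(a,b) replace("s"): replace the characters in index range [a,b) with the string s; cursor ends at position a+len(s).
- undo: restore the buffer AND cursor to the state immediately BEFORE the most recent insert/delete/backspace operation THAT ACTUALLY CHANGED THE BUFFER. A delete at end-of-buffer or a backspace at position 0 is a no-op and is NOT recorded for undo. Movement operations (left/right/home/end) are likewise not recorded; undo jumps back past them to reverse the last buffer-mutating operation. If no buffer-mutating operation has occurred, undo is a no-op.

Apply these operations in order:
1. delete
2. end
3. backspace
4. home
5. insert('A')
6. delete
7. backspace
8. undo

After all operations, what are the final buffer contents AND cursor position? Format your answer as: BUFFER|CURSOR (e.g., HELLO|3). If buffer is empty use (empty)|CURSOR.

After op 1 (delete): buf='QNTWZXL' cursor=0
After op 2 (end): buf='QNTWZXL' cursor=7
After op 3 (backspace): buf='QNTWZX' cursor=6
After op 4 (home): buf='QNTWZX' cursor=0
After op 5 (insert('A')): buf='AQNTWZX' cursor=1
After op 6 (delete): buf='ANTWZX' cursor=1
After op 7 (backspace): buf='NTWZX' cursor=0
After op 8 (undo): buf='ANTWZX' cursor=1

Answer: ANTWZX|1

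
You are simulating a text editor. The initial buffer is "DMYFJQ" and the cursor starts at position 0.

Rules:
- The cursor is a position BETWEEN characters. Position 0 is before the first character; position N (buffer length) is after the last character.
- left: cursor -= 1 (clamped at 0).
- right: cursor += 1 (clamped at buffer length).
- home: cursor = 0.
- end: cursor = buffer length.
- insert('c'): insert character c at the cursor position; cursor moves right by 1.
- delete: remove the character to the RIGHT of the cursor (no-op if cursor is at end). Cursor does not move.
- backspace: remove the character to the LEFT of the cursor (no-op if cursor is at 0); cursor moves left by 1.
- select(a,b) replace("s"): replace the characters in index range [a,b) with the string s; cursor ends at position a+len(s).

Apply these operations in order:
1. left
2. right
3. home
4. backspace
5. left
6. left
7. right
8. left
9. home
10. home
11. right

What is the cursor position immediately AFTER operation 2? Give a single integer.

After op 1 (left): buf='DMYFJQ' cursor=0
After op 2 (right): buf='DMYFJQ' cursor=1

Answer: 1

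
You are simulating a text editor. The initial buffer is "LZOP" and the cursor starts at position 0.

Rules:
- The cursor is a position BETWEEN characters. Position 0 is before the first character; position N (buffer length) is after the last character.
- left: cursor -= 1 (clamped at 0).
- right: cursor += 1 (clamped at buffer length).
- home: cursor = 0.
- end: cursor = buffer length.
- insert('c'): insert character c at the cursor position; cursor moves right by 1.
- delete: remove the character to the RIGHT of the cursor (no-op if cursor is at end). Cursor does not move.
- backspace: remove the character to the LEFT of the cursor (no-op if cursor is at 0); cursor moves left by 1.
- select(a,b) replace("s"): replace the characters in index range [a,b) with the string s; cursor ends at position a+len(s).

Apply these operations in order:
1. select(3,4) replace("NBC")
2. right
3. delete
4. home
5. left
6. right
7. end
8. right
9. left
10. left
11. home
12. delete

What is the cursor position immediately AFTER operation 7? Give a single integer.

Answer: 6

Derivation:
After op 1 (select(3,4) replace("NBC")): buf='LZONBC' cursor=6
After op 2 (right): buf='LZONBC' cursor=6
After op 3 (delete): buf='LZONBC' cursor=6
After op 4 (home): buf='LZONBC' cursor=0
After op 5 (left): buf='LZONBC' cursor=0
After op 6 (right): buf='LZONBC' cursor=1
After op 7 (end): buf='LZONBC' cursor=6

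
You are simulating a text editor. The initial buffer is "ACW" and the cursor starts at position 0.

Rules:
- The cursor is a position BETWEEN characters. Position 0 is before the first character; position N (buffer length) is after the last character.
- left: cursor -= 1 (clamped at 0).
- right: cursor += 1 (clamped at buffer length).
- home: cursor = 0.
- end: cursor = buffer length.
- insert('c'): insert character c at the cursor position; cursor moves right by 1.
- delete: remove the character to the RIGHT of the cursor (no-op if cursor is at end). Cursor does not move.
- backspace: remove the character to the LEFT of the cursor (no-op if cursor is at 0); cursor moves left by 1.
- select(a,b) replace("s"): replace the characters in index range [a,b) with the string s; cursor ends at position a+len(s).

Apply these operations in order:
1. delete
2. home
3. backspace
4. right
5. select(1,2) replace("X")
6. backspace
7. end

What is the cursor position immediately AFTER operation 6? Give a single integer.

Answer: 1

Derivation:
After op 1 (delete): buf='CW' cursor=0
After op 2 (home): buf='CW' cursor=0
After op 3 (backspace): buf='CW' cursor=0
After op 4 (right): buf='CW' cursor=1
After op 5 (select(1,2) replace("X")): buf='CX' cursor=2
After op 6 (backspace): buf='C' cursor=1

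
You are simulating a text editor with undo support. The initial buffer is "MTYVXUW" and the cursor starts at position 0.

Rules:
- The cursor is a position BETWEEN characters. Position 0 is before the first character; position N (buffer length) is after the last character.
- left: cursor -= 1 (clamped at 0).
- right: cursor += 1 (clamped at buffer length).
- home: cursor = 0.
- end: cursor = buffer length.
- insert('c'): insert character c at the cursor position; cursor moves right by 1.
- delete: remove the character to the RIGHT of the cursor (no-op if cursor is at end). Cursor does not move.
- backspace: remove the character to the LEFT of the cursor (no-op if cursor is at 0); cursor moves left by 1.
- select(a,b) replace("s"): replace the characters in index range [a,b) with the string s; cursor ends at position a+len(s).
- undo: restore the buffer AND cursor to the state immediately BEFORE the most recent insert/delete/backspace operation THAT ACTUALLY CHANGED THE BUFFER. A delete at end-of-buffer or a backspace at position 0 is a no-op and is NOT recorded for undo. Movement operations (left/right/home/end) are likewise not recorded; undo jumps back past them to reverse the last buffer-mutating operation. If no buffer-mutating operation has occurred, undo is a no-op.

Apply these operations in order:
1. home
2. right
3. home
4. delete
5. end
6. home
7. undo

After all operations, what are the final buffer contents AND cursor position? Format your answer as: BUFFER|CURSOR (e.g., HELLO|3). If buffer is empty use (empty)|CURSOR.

After op 1 (home): buf='MTYVXUW' cursor=0
After op 2 (right): buf='MTYVXUW' cursor=1
After op 3 (home): buf='MTYVXUW' cursor=0
After op 4 (delete): buf='TYVXUW' cursor=0
After op 5 (end): buf='TYVXUW' cursor=6
After op 6 (home): buf='TYVXUW' cursor=0
After op 7 (undo): buf='MTYVXUW' cursor=0

Answer: MTYVXUW|0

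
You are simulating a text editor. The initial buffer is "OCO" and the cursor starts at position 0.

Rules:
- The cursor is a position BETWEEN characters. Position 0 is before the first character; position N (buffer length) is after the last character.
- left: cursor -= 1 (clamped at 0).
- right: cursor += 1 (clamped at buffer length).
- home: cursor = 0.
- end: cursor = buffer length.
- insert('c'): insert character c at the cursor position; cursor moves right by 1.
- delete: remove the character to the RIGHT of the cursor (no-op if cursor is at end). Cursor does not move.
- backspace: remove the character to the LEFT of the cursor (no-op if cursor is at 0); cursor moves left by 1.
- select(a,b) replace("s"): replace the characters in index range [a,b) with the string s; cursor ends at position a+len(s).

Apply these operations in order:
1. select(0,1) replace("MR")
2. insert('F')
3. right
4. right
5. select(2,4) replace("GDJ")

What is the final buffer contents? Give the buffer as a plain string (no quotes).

After op 1 (select(0,1) replace("MR")): buf='MRCO' cursor=2
After op 2 (insert('F')): buf='MRFCO' cursor=3
After op 3 (right): buf='MRFCO' cursor=4
After op 4 (right): buf='MRFCO' cursor=5
After op 5 (select(2,4) replace("GDJ")): buf='MRGDJO' cursor=5

Answer: MRGDJO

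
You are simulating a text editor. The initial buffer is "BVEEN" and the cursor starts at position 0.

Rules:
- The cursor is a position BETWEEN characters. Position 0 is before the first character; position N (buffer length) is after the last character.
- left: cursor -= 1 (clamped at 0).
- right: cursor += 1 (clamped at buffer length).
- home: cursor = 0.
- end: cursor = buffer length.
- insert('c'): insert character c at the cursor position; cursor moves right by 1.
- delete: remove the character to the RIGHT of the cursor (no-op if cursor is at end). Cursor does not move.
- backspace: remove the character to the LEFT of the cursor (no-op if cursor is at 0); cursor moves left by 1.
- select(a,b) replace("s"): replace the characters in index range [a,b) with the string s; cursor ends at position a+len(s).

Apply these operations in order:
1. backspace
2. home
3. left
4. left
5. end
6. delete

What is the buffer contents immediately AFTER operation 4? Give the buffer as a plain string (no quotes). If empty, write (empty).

After op 1 (backspace): buf='BVEEN' cursor=0
After op 2 (home): buf='BVEEN' cursor=0
After op 3 (left): buf='BVEEN' cursor=0
After op 4 (left): buf='BVEEN' cursor=0

Answer: BVEEN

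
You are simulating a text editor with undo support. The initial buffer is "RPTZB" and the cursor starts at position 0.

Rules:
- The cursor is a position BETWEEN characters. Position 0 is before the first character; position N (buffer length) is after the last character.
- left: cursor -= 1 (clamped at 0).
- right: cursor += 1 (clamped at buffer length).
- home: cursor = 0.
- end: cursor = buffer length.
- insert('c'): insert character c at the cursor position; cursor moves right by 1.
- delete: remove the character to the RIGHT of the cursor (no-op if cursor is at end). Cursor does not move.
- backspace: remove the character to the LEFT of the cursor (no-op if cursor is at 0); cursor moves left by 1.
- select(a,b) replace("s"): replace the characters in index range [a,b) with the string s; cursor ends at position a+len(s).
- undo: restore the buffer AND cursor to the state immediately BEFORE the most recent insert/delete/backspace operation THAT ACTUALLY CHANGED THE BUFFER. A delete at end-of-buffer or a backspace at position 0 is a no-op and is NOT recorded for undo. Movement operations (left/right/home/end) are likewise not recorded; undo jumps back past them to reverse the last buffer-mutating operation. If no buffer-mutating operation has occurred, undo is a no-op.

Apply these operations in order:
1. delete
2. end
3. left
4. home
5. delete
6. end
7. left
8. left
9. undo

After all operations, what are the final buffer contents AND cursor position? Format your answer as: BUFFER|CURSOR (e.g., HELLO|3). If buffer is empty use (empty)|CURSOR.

Answer: PTZB|0

Derivation:
After op 1 (delete): buf='PTZB' cursor=0
After op 2 (end): buf='PTZB' cursor=4
After op 3 (left): buf='PTZB' cursor=3
After op 4 (home): buf='PTZB' cursor=0
After op 5 (delete): buf='TZB' cursor=0
After op 6 (end): buf='TZB' cursor=3
After op 7 (left): buf='TZB' cursor=2
After op 8 (left): buf='TZB' cursor=1
After op 9 (undo): buf='PTZB' cursor=0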